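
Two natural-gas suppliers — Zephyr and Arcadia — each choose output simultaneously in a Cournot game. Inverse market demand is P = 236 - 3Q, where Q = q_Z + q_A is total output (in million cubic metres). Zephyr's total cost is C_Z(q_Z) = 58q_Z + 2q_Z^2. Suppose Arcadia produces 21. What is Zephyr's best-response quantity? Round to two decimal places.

11.50

With the rival's output fixed at 21, Zephyr's profit is π_Z = (236 - 3·21 - 3q_Z)q_Z - (58q_Z + 2q_Z²) = (173 - 3q_Z)q_Z - (58q_Z + 2q_Z²).
∂π_Z/∂q_Z = 115 - 10q_Z = 0, so q_Z = 23/2.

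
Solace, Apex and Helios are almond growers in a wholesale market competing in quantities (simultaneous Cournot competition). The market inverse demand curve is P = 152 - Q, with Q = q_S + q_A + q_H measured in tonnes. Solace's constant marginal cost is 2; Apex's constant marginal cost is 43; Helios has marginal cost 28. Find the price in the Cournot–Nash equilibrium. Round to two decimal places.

56.25

Solace's profit: π_S = (152 - Q)q_S - (2q_S). Setting ∂π_S/∂q_S = 0: 150 - 2q_S - (q_A + q_H) = 0.
Apex's first-order condition: 109 - 2q_A - (q_S + q_H) = 0.
Helios's profit: π_H = (152 - Q)q_H - (28q_H). Setting ∂π_H/∂q_H = 0: 124 - 2q_H - (q_S + q_A) = 0.
Adding the 3 first-order conditions: 383 − 4Q = 0, so Q = 383/4.
Back-substituting: q_S = (150 − 383/4) = 217/4, q_A = (109 − 383/4) = 53/4, q_H = (124 − 383/4) = 113/4.
Total output Q = 383/4, so price P = 152 - 383/4 = 225/4.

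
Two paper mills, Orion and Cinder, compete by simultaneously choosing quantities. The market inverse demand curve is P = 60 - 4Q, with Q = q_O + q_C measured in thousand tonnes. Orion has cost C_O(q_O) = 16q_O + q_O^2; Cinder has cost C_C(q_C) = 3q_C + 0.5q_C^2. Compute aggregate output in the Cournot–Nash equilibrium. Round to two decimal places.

Orion's profit: π_O = (60 - 4Q)q_O - (16q_O + q_O²). Setting ∂π_O/∂q_O = 0: 44 - 10q_O - 4(q_C) = 0.
Cinder's first-order condition: 57 - 9q_C - 4(q_O) = 0.
Best responses: q_O = (44 - 4q_C)/10, q_C = (57 - 4q_O)/9.
Solving the pair: q_O = 84/37, q_C = 197/37.
Total output Q = 84/37 + 197/37 = 281/37.

7.59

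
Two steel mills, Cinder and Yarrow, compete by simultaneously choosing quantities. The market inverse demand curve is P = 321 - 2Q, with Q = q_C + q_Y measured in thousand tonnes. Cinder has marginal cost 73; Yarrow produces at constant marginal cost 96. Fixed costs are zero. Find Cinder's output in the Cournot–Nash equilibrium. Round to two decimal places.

45.17

Cinder's profit: π_C = (321 - 2Q)q_C - (73q_C). Setting ∂π_C/∂q_C = 0: 248 - 4q_C - 2(q_Y) = 0.
Yarrow's first-order condition: 225 - 4q_Y - 2(q_C) = 0.
So q_C = (248 - 2q_Y)/4 and q_Y = (225 - 2q_C)/4.
Solving the pair: q_C = 271/6, q_Y = 101/3.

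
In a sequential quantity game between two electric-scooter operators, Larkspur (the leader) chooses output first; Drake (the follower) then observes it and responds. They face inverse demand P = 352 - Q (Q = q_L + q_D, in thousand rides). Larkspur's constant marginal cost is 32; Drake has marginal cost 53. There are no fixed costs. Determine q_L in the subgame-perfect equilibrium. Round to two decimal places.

170.50

The follower Drake best-responds to any q_L: π_D = (352 - Q)q_D - 53q_D.
Setting the follower's marginal profit to zero, 299 - q_L - 2q_D = 0, i.e. q_D = (299 - q_L)/2.
Larkspur substitutes q_D(q_L) into its own profit: π_L = q_L(352 - q_L - (299 - q_L)/2) - 32q_L = (405/2 - (1/2)q_L)q_L - 32q_L.
Maximising: ∂π_L/∂q_L = 341/2 - q_L = 0, giving q_L = 341/2.
Then q_D = (299 - 341/2)/2 = 257/4.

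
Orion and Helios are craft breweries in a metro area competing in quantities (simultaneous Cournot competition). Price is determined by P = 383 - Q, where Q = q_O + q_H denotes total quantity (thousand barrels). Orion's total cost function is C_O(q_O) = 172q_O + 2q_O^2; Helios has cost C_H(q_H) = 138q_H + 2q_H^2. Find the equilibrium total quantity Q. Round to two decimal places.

Orion's profit: π_O = (383 - Q)q_O - (172q_O + 2q_O²). Setting ∂π_O/∂q_O = 0: 211 - 6q_O - (q_H) = 0.
Helios's profit: π_H = (383 - Q)q_H - (138q_H + 2q_H²). Setting ∂π_H/∂q_H = 0: 245 - 6q_H - (q_O) = 0.
Best responses: q_O = (211 - q_H)/6, q_H = (245 - q_O)/6.
Solving the pair: q_O = 1021/35, q_H = 1259/35.
Total output Q = 1021/35 + 1259/35 = 456/7.

65.14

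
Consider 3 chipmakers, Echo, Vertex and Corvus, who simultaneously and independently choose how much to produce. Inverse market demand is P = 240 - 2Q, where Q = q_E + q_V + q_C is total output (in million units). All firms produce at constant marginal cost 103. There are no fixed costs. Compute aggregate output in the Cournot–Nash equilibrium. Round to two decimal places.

51.38

A representative firm's profit is π_i = q_i(240 - 2Q) - 103q_i.
Setting ∂π_i/∂q_i = 0 with rivals' quantities fixed: 137 - 4q_i - 2·Σ_{j≠i} q_j = 0.
By symmetry each firm produces the same amount; substituting Σ_{j≠i} q_j = 2q_i yields q_i = 137/8.
Total output Q = 137/8 + 137/8 + 137/8 = 411/8.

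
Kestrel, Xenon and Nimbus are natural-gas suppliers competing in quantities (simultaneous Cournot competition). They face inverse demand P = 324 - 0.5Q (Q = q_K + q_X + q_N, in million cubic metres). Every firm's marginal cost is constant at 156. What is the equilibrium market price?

198

A representative firm's profit is π_i = q_i(324 - 0.5Q) - 156q_i.
First-order condition (treating rivals' output as given): 168 - q_i - (1/2)·Σ_{j≠i} q_j = 0.
By symmetry each firm produces the same amount; substituting Σ_{j≠i} q_j = 2q_i yields q_i = 168/2 = 84.
Total output Q = 252, so price P = 324 - (1/2)·252 = 198.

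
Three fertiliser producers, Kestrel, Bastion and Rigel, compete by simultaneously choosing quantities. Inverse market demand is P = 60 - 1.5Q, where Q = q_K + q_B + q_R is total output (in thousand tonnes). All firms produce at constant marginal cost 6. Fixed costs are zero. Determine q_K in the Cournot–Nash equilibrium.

A representative firm's profit is π_i = q_i(60 - 1.5Q) - 6q_i.
Setting ∂π_i/∂q_i = 0 with rivals' quantities fixed: 54 - 3q_i - (3/2)·Σ_{j≠i} q_j = 0.
By symmetry each firm produces the same amount; substituting Σ_{j≠i} q_j = 2q_i yields q_i = 54/6 = 9.

9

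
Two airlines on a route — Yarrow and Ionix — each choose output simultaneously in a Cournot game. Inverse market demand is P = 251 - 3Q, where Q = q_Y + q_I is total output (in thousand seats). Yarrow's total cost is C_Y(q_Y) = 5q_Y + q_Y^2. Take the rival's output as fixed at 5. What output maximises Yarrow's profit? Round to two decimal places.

With the rival's output fixed at 5, Yarrow's profit is π_Y = (251 - 3·5 - 3q_Y)q_Y - (5q_Y + q_Y²) = (236 - 3q_Y)q_Y - (5q_Y + q_Y²).
∂π_Y/∂q_Y = 231 - 8q_Y = 0, so q_Y = 231/8.

28.88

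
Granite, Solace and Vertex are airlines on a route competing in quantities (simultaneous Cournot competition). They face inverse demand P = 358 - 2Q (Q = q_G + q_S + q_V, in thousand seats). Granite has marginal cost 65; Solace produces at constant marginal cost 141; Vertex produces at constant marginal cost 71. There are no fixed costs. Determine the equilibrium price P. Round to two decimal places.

Granite's profit: π_G = (358 - 2Q)q_G - (65q_G). Setting ∂π_G/∂q_G = 0: 293 - 4q_G - 2(q_S + q_V) = 0.
Solace's profit: π_S = (358 - 2Q)q_S - (141q_S). Setting ∂π_S/∂q_S = 0: 217 - 4q_S - 2(q_G + q_V) = 0.
Vertex's profit: π_V = (358 - 2Q)q_V - (71q_V). Setting ∂π_V/∂q_V = 0: 287 - 4q_V - 2(q_G + q_S) = 0.
Adding the 3 first-order conditions: 797 − 8Q = 0, so Q = 797/8.
Back-substituting: q_G = (293 − 797/4)/2 = 375/8, q_S = (217 − 797/4)/2 = 71/8, q_V = (287 − 797/4)/2 = 351/8.
Total output Q = 797/8, so price P = 358 - 2·(797/8) = 635/4.

158.75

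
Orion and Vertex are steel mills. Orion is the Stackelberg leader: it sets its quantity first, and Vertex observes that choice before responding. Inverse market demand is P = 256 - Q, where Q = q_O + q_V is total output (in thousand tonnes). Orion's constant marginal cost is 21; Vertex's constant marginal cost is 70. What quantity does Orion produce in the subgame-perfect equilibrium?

142

The follower Vertex best-responds to any q_O: π_V = (256 - Q)q_V - 70q_V.
∂π_V/∂q_V = 186 - q_O - 2q_V = 0 gives the reaction function q_V = (186 - q_O)/2.
Orion substitutes q_V(q_O) into its own profit: π_O = q_O(256 - q_O - (186 - q_O)/2) - 21q_O = (163 - (1/2)q_O)q_O - 21q_O.
The leader's first-order condition 142 - q_O = 0 yields q_O = 142.
Then q_V = (186 - 142)/2 = 22.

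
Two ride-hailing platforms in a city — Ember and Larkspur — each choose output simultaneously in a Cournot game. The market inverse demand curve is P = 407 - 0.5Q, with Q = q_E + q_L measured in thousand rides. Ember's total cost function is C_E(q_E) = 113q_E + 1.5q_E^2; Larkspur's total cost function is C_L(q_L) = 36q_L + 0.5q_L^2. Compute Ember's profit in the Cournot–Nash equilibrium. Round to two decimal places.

Ember's profit: π_E = (407 - 0.5Q)q_E - (113q_E + (3/2)q_E²). Setting ∂π_E/∂q_E = 0: 294 - 4q_E - (1/2)(q_L) = 0.
Larkspur's first-order condition: 371 - 2q_L - (1/2)(q_E) = 0.
Rearranging gives the reaction functions q_E = (294 - (1/2)q_L)/4 and q_L = (371 - (1/2)q_E)/2.
Solving the pair: q_E = 1610/31, q_L = 172.5161.
Price P = 407 - (1/2)·224.4516 = 294.7742.
Ember's profit: 294.7742·(1610/31) - 113·(1610/31) - (3/2)(1610/31)² = 5394.5890.

5394.59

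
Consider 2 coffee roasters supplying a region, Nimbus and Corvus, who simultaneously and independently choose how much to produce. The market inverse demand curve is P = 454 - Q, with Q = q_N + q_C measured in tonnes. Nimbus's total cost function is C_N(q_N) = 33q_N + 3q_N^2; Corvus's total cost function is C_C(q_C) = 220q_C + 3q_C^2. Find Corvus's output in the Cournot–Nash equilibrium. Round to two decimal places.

Nimbus's profit: π_N = (454 - Q)q_N - (33q_N + 3q_N²). Setting ∂π_N/∂q_N = 0: 421 - 8q_N - (q_C) = 0.
Corvus's profit: π_C = (454 - Q)q_C - (220q_C + 3q_C²). Setting ∂π_C/∂q_C = 0: 234 - 8q_C - (q_N) = 0.
Best responses: q_N = (421 - q_C)/8, q_C = (234 - q_N)/8.
Substituting one into the other gives q_N = 49.7460 and q_C = 1451/63.

23.03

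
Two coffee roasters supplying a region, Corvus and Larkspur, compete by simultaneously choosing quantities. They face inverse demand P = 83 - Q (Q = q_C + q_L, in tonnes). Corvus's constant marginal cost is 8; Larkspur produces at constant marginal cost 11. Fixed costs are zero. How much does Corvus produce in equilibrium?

Corvus's profit: π_C = (83 - Q)q_C - (8q_C). Setting ∂π_C/∂q_C = 0: 75 - 2q_C - (q_L) = 0.
Larkspur's profit: π_L = (83 - Q)q_L - (11q_L). Setting ∂π_L/∂q_L = 0: 72 - 2q_L - (q_C) = 0.
So q_C = (75 - q_L)/2 and q_L = (72 - q_C)/2.
Solving the pair: q_C = 26, q_L = 23.

26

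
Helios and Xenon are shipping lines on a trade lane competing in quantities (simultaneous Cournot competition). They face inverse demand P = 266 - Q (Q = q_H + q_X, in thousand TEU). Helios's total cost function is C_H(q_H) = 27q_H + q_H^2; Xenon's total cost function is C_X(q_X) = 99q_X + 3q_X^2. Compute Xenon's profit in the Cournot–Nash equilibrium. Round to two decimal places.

766.04

Helios's profit: π_H = (266 - Q)q_H - (27q_H + q_H²). Setting ∂π_H/∂q_H = 0: 239 - 4q_H - (q_X) = 0.
Xenon's first-order condition: 167 - 8q_X - (q_H) = 0.
Best responses: q_H = (239 - q_X)/4, q_X = (167 - q_H)/8.
Solving the pair: q_H = 1745/31, q_X = 429/31.
Price P = 266 - 70.1290 = 195.8710.
Xenon's profit: 195.8710·(429/31) - 99·(429/31) - 3(429/31)² = 766.0395.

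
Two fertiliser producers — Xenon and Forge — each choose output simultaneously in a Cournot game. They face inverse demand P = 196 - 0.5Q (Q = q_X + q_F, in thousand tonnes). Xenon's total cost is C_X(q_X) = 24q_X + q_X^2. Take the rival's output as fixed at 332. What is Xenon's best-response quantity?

2

With the rival's output fixed at 332, Xenon's profit is π_X = (196 - (1/2)·332 - (1/2)q_X)q_X - (24q_X + q_X²) = (30 - (1/2)q_X)q_X - (24q_X + q_X²).
∂π_X/∂q_X = 6 - 3q_X = 0, so q_X = 2.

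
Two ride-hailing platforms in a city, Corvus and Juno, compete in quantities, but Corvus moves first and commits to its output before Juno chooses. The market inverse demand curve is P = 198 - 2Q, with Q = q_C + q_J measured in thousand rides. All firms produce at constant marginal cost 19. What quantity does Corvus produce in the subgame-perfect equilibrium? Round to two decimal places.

Solve by backward induction. Given q_C, the follower Juno maximises π_J = (198 - 2q_C - 2q_J)q_J - 19q_J.
Follower FOC: 179 - 2q_C - 4q_J = 0, so q_J(q_C) = (179 - 2q_C)/4.
Corvus substitutes q_J(q_C) into its own profit: π_C = q_C(198 - 2q_C - (179 - 2q_C)/2) - 19q_C = (217/2 - q_C)q_C - 19q_C.
Maximising: ∂π_C/∂q_C = 179/2 - 2q_C = 0, giving q_C = 179/4.
Then q_J = (179 - 2·(179/4))/4 = 179/8.

44.75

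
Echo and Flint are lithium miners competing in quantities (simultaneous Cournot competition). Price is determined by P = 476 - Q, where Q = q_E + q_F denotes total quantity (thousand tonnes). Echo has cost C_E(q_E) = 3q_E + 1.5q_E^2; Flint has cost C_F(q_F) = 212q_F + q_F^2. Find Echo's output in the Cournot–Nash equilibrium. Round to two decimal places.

Echo's profit: π_E = (476 - Q)q_E - (3q_E + (3/2)q_E²). Setting ∂π_E/∂q_E = 0: 473 - 5q_E - (q_F) = 0.
Flint's first-order condition: 264 - 4q_F - (q_E) = 0.
So q_E = (473 - q_F)/5 and q_F = (264 - q_E)/4.
Solving the pair: q_E = 1628/19, q_F = 847/19.

85.68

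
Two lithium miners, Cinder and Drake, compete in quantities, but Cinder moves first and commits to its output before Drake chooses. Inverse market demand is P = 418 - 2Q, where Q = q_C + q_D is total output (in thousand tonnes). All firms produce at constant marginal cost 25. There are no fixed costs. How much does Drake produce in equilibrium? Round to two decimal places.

Solve by backward induction. Given q_C, the follower Drake maximises π_D = (418 - 2q_C - 2q_D)q_D - 25q_D.
Follower FOC: 393 - 2q_C - 4q_D = 0, so q_D(q_C) = (393 - 2q_C)/4.
The leader anticipates this reaction. Substituting into P = 418 - 2Q gives P = 443/2 - q_C, so π_C = (443/2 - q_C)q_C - 25q_C.
Leader FOC: 393/2 - 2q_C = 0, so q_C = 393/4.
Then q_D = (393 - 2·(393/4))/4 = 393/8.

49.13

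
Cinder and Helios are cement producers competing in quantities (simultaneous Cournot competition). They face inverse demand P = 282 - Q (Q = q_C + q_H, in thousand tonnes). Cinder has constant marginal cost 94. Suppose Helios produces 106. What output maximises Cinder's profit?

With the rival's output fixed at 106, Cinder's profit is π_C = (282 - 106 - q_C)q_C - (94q_C) = (176 - q_C)q_C - (94q_C).
∂π_C/∂q_C = 82 - 2q_C = 0, so q_C = 41.

41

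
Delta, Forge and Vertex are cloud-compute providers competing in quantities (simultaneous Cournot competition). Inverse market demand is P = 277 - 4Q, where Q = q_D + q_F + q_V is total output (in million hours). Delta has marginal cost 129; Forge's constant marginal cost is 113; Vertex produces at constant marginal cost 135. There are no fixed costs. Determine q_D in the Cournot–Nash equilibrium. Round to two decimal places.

8.63

Delta's profit: π_D = (277 - 4Q)q_D - (129q_D). Setting ∂π_D/∂q_D = 0: 148 - 8q_D - 4(q_F + q_V) = 0.
Forge's first-order condition: 164 - 8q_F - 4(q_D + q_V) = 0.
Vertex's profit: π_V = (277 - 4Q)q_V - (135q_V). Setting ∂π_V/∂q_V = 0: 142 - 8q_V - 4(q_D + q_F) = 0.
Summing all 3 equations gives 454 − 16Q = 0, hence Q = 227/8.
Back-substituting: q_D = (148 − 227/2)/4 = 69/8, q_F = (164 − 227/2)/4 = 101/8, q_V = (142 − 227/2)/4 = 57/8.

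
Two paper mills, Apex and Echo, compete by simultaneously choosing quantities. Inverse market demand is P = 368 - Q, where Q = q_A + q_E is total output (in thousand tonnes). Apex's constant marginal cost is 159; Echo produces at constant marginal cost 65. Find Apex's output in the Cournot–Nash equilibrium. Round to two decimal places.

Apex's profit: π_A = (368 - Q)q_A - (159q_A). Setting ∂π_A/∂q_A = 0: 209 - 2q_A - (q_E) = 0.
Echo's first-order condition: 303 - 2q_E - (q_A) = 0.
Best responses: q_A = (209 - q_E)/2, q_E = (303 - q_A)/2.
Substituting one into the other gives q_A = 115/3 and q_E = 397/3.

38.33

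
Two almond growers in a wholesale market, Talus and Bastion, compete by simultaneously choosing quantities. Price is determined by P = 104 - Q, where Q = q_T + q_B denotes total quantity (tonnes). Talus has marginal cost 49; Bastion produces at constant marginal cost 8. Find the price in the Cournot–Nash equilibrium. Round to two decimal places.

53.67

Talus's profit: π_T = (104 - Q)q_T - (49q_T). Setting ∂π_T/∂q_T = 0: 55 - 2q_T - (q_B) = 0.
Bastion's profit: π_B = (104 - Q)q_B - (8q_B). Setting ∂π_B/∂q_B = 0: 96 - 2q_B - (q_T) = 0.
So q_T = (55 - q_B)/2 and q_B = (96 - q_T)/2.
Substituting one into the other gives q_T = 14/3 and q_B = 137/3.
Total output Q = 151/3, so price P = 104 - 151/3 = 161/3.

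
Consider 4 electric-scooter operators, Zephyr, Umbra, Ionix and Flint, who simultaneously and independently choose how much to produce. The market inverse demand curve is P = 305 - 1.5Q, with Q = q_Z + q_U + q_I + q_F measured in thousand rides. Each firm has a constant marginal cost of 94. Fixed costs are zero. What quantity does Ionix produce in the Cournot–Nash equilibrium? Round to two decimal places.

28.13

Each firm earns π_i = (305 - 1.5Q)q_i - 94q_i.
Setting ∂π_i/∂q_i = 0 with rivals' quantities fixed: 211 - 3q_i - (3/2)·Σ_{j≠i} q_j = 0.
With identical firms every q_j equals q_i, so Σ_{j≠i} q_j = 3q_i and 211 = (15/2)q_i, giving q_i = 422/15.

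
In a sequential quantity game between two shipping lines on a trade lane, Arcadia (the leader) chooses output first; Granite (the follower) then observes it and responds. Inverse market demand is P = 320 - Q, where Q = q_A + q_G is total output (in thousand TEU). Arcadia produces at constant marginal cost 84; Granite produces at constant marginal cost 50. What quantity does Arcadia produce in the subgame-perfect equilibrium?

101

The follower Granite best-responds to any q_A: π_G = (320 - Q)q_G - 50q_G.
Follower FOC: 270 - q_A - 2q_G = 0, so q_G(q_A) = (270 - q_A)/2.
Arcadia substitutes q_G(q_A) into its own profit: π_A = q_A(320 - q_A - (270 - q_A)/2) - 84q_A = (185 - (1/2)q_A)q_A - 84q_A.
The leader's first-order condition 101 - q_A = 0 yields q_A = 101.
Then q_G = (270 - 101)/2 = 169/2.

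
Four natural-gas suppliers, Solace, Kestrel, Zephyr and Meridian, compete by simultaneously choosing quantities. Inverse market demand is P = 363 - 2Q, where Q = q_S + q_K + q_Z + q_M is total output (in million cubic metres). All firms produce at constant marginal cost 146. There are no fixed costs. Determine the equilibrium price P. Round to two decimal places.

189.40

Each firm earns π_i = (363 - 2Q)q_i - 146q_i.
Setting ∂π_i/∂q_i = 0 with rivals' quantities fixed: 217 - 4q_i - 2·Σ_{j≠i} q_j = 0.
With identical firms every q_j equals q_i, so Σ_{j≠i} q_j = 3q_i and 217 = 10q_i, giving q_i = 217/10.
Total output Q = 434/5, so price P = 363 - 2·(434/5) = 947/5.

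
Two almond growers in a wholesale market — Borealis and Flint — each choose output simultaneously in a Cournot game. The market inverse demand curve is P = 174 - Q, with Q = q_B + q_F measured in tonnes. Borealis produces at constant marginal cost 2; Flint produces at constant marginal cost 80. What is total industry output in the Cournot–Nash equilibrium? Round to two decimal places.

Borealis's profit: π_B = (174 - Q)q_B - (2q_B). Setting ∂π_B/∂q_B = 0: 172 - 2q_B - (q_F) = 0.
Flint's first-order condition: 94 - 2q_F - (q_B) = 0.
Rearranging gives the reaction functions q_B = (172 - q_F)/2 and q_F = (94 - q_B)/2.
Solving the pair: q_B = 250/3, q_F = 16/3.
Total output Q = 250/3 + 16/3 = 266/3.

88.67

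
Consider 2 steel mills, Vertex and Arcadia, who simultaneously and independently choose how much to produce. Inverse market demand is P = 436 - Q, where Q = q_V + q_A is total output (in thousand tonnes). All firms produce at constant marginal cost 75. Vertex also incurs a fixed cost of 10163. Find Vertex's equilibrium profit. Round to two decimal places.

4317.11

A representative firm's profit is π_i = q_i(436 - Q) - 75q_i.
Setting ∂π_i/∂q_i = 0 with rivals' quantities fixed: 361 - 2q_i - q_j = 0.
By symmetry each firm produces the same amount; substituting q_j = q_i yields q_i = 361/3.
Price P = 436 - 722/3 = 586/3.
Vertex's profit: (586/3 - 75)·(361/3) - 10163 = 4317.1111.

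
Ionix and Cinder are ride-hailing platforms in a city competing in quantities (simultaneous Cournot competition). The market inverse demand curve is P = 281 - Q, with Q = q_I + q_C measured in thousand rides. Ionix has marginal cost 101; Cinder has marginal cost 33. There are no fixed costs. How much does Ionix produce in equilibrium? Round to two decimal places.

Ionix's profit: π_I = (281 - Q)q_I - (101q_I). Setting ∂π_I/∂q_I = 0: 180 - 2q_I - (q_C) = 0.
Cinder's first-order condition: 248 - 2q_C - (q_I) = 0.
So q_I = (180 - q_C)/2 and q_C = (248 - q_I)/2.
Solving the pair: q_I = 112/3, q_C = 316/3.

37.33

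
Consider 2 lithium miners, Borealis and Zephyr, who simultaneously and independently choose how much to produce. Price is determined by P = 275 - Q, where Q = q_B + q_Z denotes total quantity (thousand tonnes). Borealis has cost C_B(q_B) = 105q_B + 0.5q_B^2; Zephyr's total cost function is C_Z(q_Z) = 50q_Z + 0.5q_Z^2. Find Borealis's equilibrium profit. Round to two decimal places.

Borealis's profit: π_B = (275 - Q)q_B - (105q_B + (1/2)q_B²). Setting ∂π_B/∂q_B = 0: 170 - 3q_B - (q_Z) = 0.
Zephyr's profit: π_Z = (275 - Q)q_Z - (50q_Z + (1/2)q_Z²). Setting ∂π_Z/∂q_Z = 0: 225 - 3q_Z - (q_B) = 0.
Rearranging gives the reaction functions q_B = (170 - q_Z)/3 and q_Z = (225 - q_B)/3.
Solving the pair: q_B = 285/8, q_Z = 505/8.
Price P = 275 - 395/4 = 705/4.
Borealis's profit: (705/4)·(285/8) - 105·(285/8) - (1/2)(285/8)² = 1903.7109.

1903.71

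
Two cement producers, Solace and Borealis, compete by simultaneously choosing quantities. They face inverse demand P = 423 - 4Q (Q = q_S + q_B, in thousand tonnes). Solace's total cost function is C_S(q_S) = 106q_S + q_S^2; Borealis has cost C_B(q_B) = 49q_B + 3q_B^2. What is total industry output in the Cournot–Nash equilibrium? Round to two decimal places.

43.66

Solace's profit: π_S = (423 - 4Q)q_S - (106q_S + q_S²). Setting ∂π_S/∂q_S = 0: 317 - 10q_S - 4(q_B) = 0.
Borealis's profit: π_B = (423 - 4Q)q_B - (49q_B + 3q_B²). Setting ∂π_B/∂q_B = 0: 374 - 14q_B - 4(q_S) = 0.
Rearranging gives the reaction functions q_S = (317 - 4q_B)/10 and q_B = (374 - 4q_S)/14.
Solving the pair: q_S = 1471/62, q_B = 618/31.
Total output Q = 1471/62 + 618/31 = 43.6613.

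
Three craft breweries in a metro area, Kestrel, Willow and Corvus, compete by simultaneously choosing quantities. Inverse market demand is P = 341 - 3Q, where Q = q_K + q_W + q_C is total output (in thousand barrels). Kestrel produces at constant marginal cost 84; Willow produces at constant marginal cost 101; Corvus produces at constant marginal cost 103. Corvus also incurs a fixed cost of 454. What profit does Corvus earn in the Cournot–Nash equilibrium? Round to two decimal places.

527.02

Kestrel's profit: π_K = (341 - 3Q)q_K - (84q_K). Setting ∂π_K/∂q_K = 0: 257 - 6q_K - 3(q_W + q_C) = 0.
Willow's first-order condition: 240 - 6q_W - 3(q_K + q_C) = 0.
Corvus's first-order condition: 238 - 6q_C - 3(q_K + q_W) = 0.
Summing all 3 equations gives 735 − 12Q = 0, hence Q = 245/4.
Back-substituting: q_K = (257 − 735/4)/3 = 293/12, q_W = (240 − 735/4)/3 = 75/4, q_C = (238 − 735/4)/3 = 217/12.
Price P = 341 - 3·(245/4) = 629/4.
Corvus's profit: (629/4 - 103)·(217/12) - 454 = 527.0208.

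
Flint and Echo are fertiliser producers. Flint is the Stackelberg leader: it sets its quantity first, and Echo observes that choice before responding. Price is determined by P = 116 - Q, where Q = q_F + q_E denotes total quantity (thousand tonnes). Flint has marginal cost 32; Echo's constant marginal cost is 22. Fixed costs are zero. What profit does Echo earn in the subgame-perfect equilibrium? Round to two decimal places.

812.25

Solve by backward induction. Given q_F, the follower Echo maximises π_E = (116 - q_F - q_E)q_E - 22q_E.
∂π_E/∂q_E = 94 - q_F - 2q_E = 0 gives the reaction function q_E = (94 - q_F)/2.
Flint substitutes q_E(q_F) into its own profit: π_F = q_F(116 - q_F - (94 - q_F)/2) - 32q_F = (69 - (1/2)q_F)q_F - 32q_F.
The leader's first-order condition 37 - q_F = 0 yields q_F = 37.
Then q_E = (94 - 37)/2 = 57/2.
Price P = 116 - 131/2 = 101/2.
Echo's profit: (101/2 - 22)·(57/2) = 812.2500.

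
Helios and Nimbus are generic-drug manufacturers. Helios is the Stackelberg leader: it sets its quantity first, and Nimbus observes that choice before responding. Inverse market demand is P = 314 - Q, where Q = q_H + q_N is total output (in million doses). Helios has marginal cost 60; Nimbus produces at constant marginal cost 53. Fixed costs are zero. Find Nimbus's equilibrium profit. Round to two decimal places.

4726.56

Solve by backward induction. Given q_H, the follower Nimbus maximises π_N = (314 - q_H - q_N)q_N - 53q_N.
Follower FOC: 261 - q_H - 2q_N = 0, so q_N(q_H) = (261 - q_H)/2.
Helios substitutes q_N(q_H) into its own profit: π_H = q_H(314 - q_H - (261 - q_H)/2) - 60q_H = (367/2 - (1/2)q_H)q_H - 60q_H.
Leader FOC: 247/2 - q_H = 0, so q_H = 247/2.
Then q_N = (261 - 247/2)/2 = 275/4.
Price P = 314 - 769/4 = 487/4.
Nimbus's profit: (487/4 - 53)·(275/4) = 4726.5625.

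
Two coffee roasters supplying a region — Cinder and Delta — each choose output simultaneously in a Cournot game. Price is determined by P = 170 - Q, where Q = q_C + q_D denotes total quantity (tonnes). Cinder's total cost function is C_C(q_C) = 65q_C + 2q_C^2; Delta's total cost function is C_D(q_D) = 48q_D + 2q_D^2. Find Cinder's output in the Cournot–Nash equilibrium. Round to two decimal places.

Cinder's profit: π_C = (170 - Q)q_C - (65q_C + 2q_C²). Setting ∂π_C/∂q_C = 0: 105 - 6q_C - (q_D) = 0.
Delta's first-order condition: 122 - 6q_D - (q_C) = 0.
Best responses: q_C = (105 - q_D)/6, q_D = (122 - q_C)/6.
Substituting one into the other gives q_C = 508/35 and q_D = 627/35.

14.51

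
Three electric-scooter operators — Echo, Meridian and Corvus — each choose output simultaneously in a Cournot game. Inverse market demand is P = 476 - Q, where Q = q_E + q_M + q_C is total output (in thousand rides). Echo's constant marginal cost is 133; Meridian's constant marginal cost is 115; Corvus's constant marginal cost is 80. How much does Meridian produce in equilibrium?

Echo's profit: π_E = (476 - Q)q_E - (133q_E). Setting ∂π_E/∂q_E = 0: 343 - 2q_E - (q_M + q_C) = 0.
Meridian's profit: π_M = (476 - Q)q_M - (115q_M). Setting ∂π_M/∂q_M = 0: 361 - 2q_M - (q_E + q_C) = 0.
Corvus's first-order condition: 396 - 2q_C - (q_E + q_M) = 0.
Adding the 3 first-order conditions: 1100 − 4Q = 0, so Q = 275.
Back-substituting: q_E = (343 − 275) = 68, q_M = (361 − 275) = 86, q_C = (396 − 275) = 121.

86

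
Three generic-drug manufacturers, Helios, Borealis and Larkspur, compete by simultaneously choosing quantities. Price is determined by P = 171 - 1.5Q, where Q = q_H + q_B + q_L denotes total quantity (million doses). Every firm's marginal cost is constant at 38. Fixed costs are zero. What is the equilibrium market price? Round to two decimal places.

A representative firm's profit is π_i = q_i(171 - 1.5Q) - 38q_i.
First-order condition (treating rivals' output as given): 133 - 3q_i - (3/2)·Σ_{j≠i} q_j = 0.
By symmetry each firm produces the same amount; substituting Σ_{j≠i} q_j = 2q_i yields q_i = 133/6.
Total output Q = 133/2, so price P = 171 - (3/2)·(133/2) = 285/4.

71.25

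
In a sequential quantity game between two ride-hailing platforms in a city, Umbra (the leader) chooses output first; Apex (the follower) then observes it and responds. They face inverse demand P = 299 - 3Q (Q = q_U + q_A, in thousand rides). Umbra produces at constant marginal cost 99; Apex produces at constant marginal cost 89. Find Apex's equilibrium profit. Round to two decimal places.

1102.08

Solve by backward induction. Given q_U, the follower Apex maximises π_A = (299 - 3q_U - 3q_A)q_A - 89q_A.
Setting the follower's marginal profit to zero, 210 - 3q_U - 6q_A = 0, i.e. q_A = (210 - 3q_U)/6.
Umbra substitutes q_A(q_U) into its own profit: π_U = q_U(299 - 3q_U - (210 - 3q_U)/2) - 99q_U = (194 - (3/2)q_U)q_U - 99q_U.
The leader's first-order condition 95 - 3q_U = 0 yields q_U = 95/3.
Then q_A = (210 - 3·(95/3))/6 = 115/6.
Price P = 299 - 3·(305/6) = 293/2.
Apex's profit: (293/2 - 89)·(115/6) = 1102.0833.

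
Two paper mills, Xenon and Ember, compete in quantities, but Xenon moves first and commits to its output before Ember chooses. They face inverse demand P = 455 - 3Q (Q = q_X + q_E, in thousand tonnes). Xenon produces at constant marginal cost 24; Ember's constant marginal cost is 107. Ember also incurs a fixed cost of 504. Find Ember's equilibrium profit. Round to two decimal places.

Solve by backward induction. Given q_X, the follower Ember maximises π_E = (455 - 3q_X - 3q_E)q_E - 107q_E.
Follower FOC: 348 - 3q_X - 6q_E = 0, so q_E(q_X) = (348 - 3q_X)/6.
The leader anticipates this reaction. Substituting into P = 455 - 3Q gives P = 281 - (3/2)q_X, so π_X = (281 - (3/2)q_X)q_X - 24q_X.
The leader's first-order condition 257 - 3q_X = 0 yields q_X = 257/3.
Then q_E = (348 - 3·(257/3))/6 = 91/6.
Price P = 455 - 3·(605/6) = 305/2.
Ember's profit: (305/2 - 107)·(91/6) - 504 = 186.0833.

186.08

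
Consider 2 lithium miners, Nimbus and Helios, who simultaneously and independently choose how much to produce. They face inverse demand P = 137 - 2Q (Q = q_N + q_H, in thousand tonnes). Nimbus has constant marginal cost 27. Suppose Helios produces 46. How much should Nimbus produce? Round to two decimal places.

4.50

With the rival's output fixed at 46, Nimbus's profit is π_N = (137 - 2·46 - 2q_N)q_N - (27q_N) = (45 - 2q_N)q_N - (27q_N).
∂π_N/∂q_N = 18 - 4q_N = 0, so q_N = 9/2.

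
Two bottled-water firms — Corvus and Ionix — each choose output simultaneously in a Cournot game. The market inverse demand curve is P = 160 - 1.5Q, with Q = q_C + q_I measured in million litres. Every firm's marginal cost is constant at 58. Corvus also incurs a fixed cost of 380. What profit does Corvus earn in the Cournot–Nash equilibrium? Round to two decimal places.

390.67

A representative firm's profit is π_i = q_i(160 - 1.5Q) - 58q_i.
First-order condition (treating rivals' output as given): 102 - 3q_i - (3/2)q_j = 0.
By symmetry each firm produces the same amount; substituting q_j = q_i yields q_i = 102/(9/2) = 68/3.
Price P = 160 - (3/2)·(136/3) = 92.
Corvus's profit: (92 - 58)·(68/3) - 380 = 1172/3.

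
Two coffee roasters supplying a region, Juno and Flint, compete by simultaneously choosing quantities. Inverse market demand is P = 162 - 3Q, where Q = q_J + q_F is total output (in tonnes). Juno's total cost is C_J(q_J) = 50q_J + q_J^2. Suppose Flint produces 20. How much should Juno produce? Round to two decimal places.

With the rival's output fixed at 20, Juno's profit is π_J = (162 - 3·20 - 3q_J)q_J - (50q_J + q_J²) = (102 - 3q_J)q_J - (50q_J + q_J²).
∂π_J/∂q_J = 52 - 8q_J = 0, so q_J = 13/2.

6.50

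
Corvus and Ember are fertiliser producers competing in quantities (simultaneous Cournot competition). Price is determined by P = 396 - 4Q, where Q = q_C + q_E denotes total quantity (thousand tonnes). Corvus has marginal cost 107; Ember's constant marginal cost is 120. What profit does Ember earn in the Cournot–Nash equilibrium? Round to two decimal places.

Corvus's profit: π_C = (396 - 4Q)q_C - (107q_C). Setting ∂π_C/∂q_C = 0: 289 - 8q_C - 4(q_E) = 0.
Ember's first-order condition: 276 - 8q_E - 4(q_C) = 0.
Best responses: q_C = (289 - 4q_E)/8, q_E = (276 - 4q_C)/8.
Substituting one into the other gives q_C = 151/6 and q_E = 263/12.
Price P = 396 - 4·(565/12) = 623/3.
Ember's profit: (623/3 - 120)·(263/12) = 1921.3611.

1921.36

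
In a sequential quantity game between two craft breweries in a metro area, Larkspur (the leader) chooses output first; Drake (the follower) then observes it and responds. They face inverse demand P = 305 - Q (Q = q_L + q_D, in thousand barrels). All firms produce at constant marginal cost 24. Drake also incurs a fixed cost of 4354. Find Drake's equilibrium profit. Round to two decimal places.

581.06

The follower Drake best-responds to any q_L: π_D = (305 - Q)q_D - 24q_D.
Setting the follower's marginal profit to zero, 281 - q_L - 2q_D = 0, i.e. q_D = (281 - q_L)/2.
Larkspur substitutes q_D(q_L) into its own profit: π_L = q_L(305 - q_L - (281 - q_L)/2) - 24q_L = (329/2 - (1/2)q_L)q_L - 24q_L.
Maximising: ∂π_L/∂q_L = 281/2 - q_L = 0, giving q_L = 281/2.
Then q_D = (281 - 281/2)/2 = 281/4.
Price P = 305 - 843/4 = 377/4.
Drake's profit: (377/4 - 24)·(281/4) - 4354 = 581.0625.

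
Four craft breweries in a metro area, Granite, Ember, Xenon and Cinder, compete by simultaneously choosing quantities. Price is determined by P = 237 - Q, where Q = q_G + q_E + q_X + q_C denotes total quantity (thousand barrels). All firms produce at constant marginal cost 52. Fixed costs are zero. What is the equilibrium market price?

89

Each firm earns π_i = (237 - Q)q_i - 52q_i.
First-order condition (treating rivals' output as given): 185 - 2q_i - Σ_{j≠i} q_j = 0.
With identical firms every q_j equals q_i, so Σ_{j≠i} q_j = 3q_i and 185 = 5q_i, giving q_i = 37.
Total output Q = 148, so price P = 237 - 148 = 89.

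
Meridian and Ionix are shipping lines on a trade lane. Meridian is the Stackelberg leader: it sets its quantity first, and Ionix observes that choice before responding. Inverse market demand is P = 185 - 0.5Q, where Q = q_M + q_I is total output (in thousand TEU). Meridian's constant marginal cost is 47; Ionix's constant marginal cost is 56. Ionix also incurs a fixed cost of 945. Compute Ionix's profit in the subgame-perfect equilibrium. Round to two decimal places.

The follower Ionix best-responds to any q_M: π_I = (185 - 0.5Q)q_I - 56q_I.
∂π_I/∂q_I = 129 - (1/2)q_M - q_I = 0 gives the reaction function q_I = (129 - (1/2)q_M).
Meridian substitutes q_I(q_M) into its own profit: π_M = q_M(185 - (1/2)q_M - (129 - (1/2)q_M)/2) - 47q_M = (241/2 - (1/4)q_M)q_M - 47q_M.
Maximising: ∂π_M/∂q_M = 147/2 - (1/2)q_M = 0, giving q_M = 147.
Then q_I = (129 - (1/2)·147) = 111/2.
Price P = 185 - (1/2)·(405/2) = 335/4.
Ionix's profit: (335/4 - 56)·(111/2) - 945 = 595.1250.

595.13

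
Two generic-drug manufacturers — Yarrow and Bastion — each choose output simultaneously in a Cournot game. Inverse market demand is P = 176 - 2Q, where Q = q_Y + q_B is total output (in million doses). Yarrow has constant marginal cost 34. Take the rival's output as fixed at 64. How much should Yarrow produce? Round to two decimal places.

With the rival's output fixed at 64, Yarrow's profit is π_Y = (176 - 2·64 - 2q_Y)q_Y - (34q_Y) = (48 - 2q_Y)q_Y - (34q_Y).
∂π_Y/∂q_Y = 14 - 4q_Y = 0, so q_Y = 7/2.

3.50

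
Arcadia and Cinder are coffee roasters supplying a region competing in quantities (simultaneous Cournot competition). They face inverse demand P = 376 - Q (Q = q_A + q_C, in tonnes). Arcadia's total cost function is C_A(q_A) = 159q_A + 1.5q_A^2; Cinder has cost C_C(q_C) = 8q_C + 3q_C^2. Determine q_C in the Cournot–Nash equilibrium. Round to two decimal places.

41.62

Arcadia's profit: π_A = (376 - Q)q_A - (159q_A + (3/2)q_A²). Setting ∂π_A/∂q_A = 0: 217 - 5q_A - (q_C) = 0.
Cinder's profit: π_C = (376 - Q)q_C - (8q_C + 3q_C²). Setting ∂π_C/∂q_C = 0: 368 - 8q_C - (q_A) = 0.
Best responses: q_A = (217 - q_C)/5, q_C = (368 - q_A)/8.
Substituting one into the other gives q_A = 456/13 and q_C = 541/13.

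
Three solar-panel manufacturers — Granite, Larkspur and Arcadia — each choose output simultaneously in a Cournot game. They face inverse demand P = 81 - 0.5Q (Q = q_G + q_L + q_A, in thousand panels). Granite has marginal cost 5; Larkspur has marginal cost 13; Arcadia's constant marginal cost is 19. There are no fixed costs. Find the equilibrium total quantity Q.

103

Granite's profit: π_G = (81 - 0.5Q)q_G - (5q_G). Setting ∂π_G/∂q_G = 0: 76 - q_G - (1/2)(q_L + q_A) = 0.
Larkspur's profit: π_L = (81 - 0.5Q)q_L - (13q_L). Setting ∂π_L/∂q_L = 0: 68 - q_L - (1/2)(q_G + q_A) = 0.
Arcadia's profit: π_A = (81 - 0.5Q)q_A - (19q_A). Setting ∂π_A/∂q_A = 0: 62 - q_A - (1/2)(q_G + q_L) = 0.
Summing all 3 equations gives 206 − 2Q = 0, hence Q = 103.
Back-substituting: q_G = (76 − 103/2)/(1/2) = 49, q_L = (68 − 103/2)/(1/2) = 33, q_A = (62 − 103/2)/(1/2) = 21.
Total output Q = 49 + 33 + 21 = 103.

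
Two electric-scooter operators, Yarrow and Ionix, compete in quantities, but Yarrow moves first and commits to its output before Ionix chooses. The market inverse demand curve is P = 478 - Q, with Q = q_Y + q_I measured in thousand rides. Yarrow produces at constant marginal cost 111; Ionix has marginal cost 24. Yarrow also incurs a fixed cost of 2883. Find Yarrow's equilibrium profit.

6917

The follower Ionix best-responds to any q_Y: π_I = (478 - Q)q_I - 24q_I.
Follower FOC: 454 - q_Y - 2q_I = 0, so q_I(q_Y) = (454 - q_Y)/2.
Yarrow substitutes q_I(q_Y) into its own profit: π_Y = q_Y(478 - q_Y - (454 - q_Y)/2) - 111q_Y = (251 - (1/2)q_Y)q_Y - 111q_Y.
Leader FOC: 140 - q_Y = 0, so q_Y = 140.
Then q_I = (454 - 140)/2 = 157.
Price P = 478 - 297 = 181.
Yarrow's profit: (181 - 111)·140 - 2883 = 6917.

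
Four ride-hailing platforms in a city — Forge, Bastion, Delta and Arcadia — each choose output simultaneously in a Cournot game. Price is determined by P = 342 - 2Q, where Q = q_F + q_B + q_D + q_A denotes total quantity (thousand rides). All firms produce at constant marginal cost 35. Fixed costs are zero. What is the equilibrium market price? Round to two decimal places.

A representative firm's profit is π_i = q_i(342 - 2Q) - 35q_i.
First-order condition (treating rivals' output as given): 307 - 4q_i - 2·Σ_{j≠i} q_j = 0.
By symmetry each firm produces the same amount; substituting Σ_{j≠i} q_j = 3q_i yields q_i = 307/10.
Total output Q = 614/5, so price P = 342 - 2·(614/5) = 482/5.

96.40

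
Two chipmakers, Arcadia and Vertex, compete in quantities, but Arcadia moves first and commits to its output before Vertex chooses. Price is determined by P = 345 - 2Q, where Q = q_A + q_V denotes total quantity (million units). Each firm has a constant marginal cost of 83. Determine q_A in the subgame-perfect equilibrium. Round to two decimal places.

The follower Vertex best-responds to any q_A: π_V = (345 - 2Q)q_V - 83q_V.
Follower FOC: 262 - 2q_A - 4q_V = 0, so q_V(q_A) = (262 - 2q_A)/4.
The leader anticipates this reaction. Substituting into P = 345 - 2Q gives P = 214 - q_A, so π_A = (214 - q_A)q_A - 83q_A.
Leader FOC: 131 - 2q_A = 0, so q_A = 131/2.
Then q_V = (262 - 2·(131/2))/4 = 131/4.

65.50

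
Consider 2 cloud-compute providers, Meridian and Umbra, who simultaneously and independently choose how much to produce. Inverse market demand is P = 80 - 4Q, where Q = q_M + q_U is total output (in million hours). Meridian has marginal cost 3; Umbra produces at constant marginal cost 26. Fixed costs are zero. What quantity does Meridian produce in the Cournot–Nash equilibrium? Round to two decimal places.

8.33

Meridian's profit: π_M = (80 - 4Q)q_M - (3q_M). Setting ∂π_M/∂q_M = 0: 77 - 8q_M - 4(q_U) = 0.
Umbra's first-order condition: 54 - 8q_U - 4(q_M) = 0.
Best responses: q_M = (77 - 4q_U)/8, q_U = (54 - 4q_M)/8.
Solving the pair: q_M = 25/3, q_U = 31/12.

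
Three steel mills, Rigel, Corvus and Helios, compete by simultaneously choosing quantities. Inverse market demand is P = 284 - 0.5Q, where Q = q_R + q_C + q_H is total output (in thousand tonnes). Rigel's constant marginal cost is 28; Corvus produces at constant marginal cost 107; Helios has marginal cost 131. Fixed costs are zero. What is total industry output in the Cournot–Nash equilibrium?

Rigel's profit: π_R = (284 - 0.5Q)q_R - (28q_R). Setting ∂π_R/∂q_R = 0: 256 - q_R - (1/2)(q_C + q_H) = 0.
Corvus's first-order condition: 177 - q_C - (1/2)(q_R + q_H) = 0.
Helios's profit: π_H = (284 - 0.5Q)q_H - (131q_H). Setting ∂π_H/∂q_H = 0: 153 - q_H - (1/2)(q_R + q_C) = 0.
Summing all 3 equations gives 586 − 2Q = 0, hence Q = 293.
Back-substituting: q_R = (256 − 293/2)/(1/2) = 219, q_C = (177 − 293/2)/(1/2) = 61, q_H = (153 − 293/2)/(1/2) = 13.
Total output Q = 219 + 61 + 13 = 293.

293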